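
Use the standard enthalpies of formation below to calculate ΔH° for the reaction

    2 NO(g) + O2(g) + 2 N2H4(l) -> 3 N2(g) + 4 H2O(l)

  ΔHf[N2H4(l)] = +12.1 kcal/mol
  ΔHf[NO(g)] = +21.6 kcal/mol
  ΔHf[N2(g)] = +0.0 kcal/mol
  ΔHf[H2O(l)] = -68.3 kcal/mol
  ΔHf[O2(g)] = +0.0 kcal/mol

ΔH° = -340.6 kcal/mol

Products: 3·(+0.0) + 4·(-68.3) = -273.2
Reactants: 2·(+21.6) + 1·(+0.0) + 2·(+12.1) = +67.4
ΔH° = (-273.2) − (+67.4) = -340.6 kcal/mol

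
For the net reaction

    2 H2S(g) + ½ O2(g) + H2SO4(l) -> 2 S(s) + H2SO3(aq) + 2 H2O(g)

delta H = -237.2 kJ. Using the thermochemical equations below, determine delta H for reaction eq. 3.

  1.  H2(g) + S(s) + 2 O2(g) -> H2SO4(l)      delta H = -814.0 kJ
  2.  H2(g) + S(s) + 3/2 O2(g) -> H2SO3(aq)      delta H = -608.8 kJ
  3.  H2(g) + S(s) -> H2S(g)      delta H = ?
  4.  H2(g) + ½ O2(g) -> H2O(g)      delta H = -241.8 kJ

delta H = -20.6 kJ

eq. 1 reversed: +814.0 kJ
eq. 2 as written: -608.8 kJ
eq. 3 reversed and × 2: contributes −2·x
eq. 4 × 2: (2)·(-241.8) = -483.6 kJ
-237.2 = (+814.0) + (-608.8) + (-483.6) − 2·x
x = (-237.2 − (-278.4)) / (-2) = -20.6 kJ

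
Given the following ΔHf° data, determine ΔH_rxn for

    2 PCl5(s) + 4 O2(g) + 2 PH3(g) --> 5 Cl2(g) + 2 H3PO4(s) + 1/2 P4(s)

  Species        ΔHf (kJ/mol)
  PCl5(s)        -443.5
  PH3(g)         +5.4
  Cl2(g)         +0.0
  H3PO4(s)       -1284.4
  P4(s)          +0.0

ΔH°rxn = Σ nΔHf°(products) − Σ nΔHf°(reactants).
Products: 5·(+0.0) + 2·(-1284.4) + 1/2·(+0.0) = -2568.8
Reactants: 2·(-443.5) + 4·(+0.0) + 2·(+5.4) = -876.2
ΔH_rxn = (-2568.8) − (-876.2) = -1692.6 kJ/mol

ΔH_rxn = -1692.6 kJ/mol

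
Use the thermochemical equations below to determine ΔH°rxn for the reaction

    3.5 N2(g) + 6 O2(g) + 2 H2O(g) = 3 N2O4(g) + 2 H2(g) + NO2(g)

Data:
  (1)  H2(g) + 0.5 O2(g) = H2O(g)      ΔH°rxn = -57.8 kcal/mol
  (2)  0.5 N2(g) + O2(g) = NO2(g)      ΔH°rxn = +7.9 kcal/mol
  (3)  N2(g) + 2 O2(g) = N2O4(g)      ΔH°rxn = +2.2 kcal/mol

(1) reversed and × 2: (-2)·(-57.8) = +115.6 kcal/mol
(2) as written: +7.9 kcal/mol
(3) × 3: (3)·(+2.2) = +6.6 kcal/mol
Combining the equations, ΔH°rxn = (+115.6) + (+7.9) + (+6.6) = 130.1 kcal/mol

ΔH°rxn = 130.1 kcal/mol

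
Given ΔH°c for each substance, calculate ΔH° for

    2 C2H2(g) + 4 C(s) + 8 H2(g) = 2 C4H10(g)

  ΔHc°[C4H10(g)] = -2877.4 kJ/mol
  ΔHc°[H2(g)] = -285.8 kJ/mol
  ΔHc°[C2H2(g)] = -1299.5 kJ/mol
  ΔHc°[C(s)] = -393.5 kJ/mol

With combustion enthalpies, reactants minus products:
= [2·(-1299.5) + 4·(-393.5) + 8·(-285.8)] − [2·(-2877.4)]
= -704.6 kJ/mol

ΔH° = -704.6 kJ/mol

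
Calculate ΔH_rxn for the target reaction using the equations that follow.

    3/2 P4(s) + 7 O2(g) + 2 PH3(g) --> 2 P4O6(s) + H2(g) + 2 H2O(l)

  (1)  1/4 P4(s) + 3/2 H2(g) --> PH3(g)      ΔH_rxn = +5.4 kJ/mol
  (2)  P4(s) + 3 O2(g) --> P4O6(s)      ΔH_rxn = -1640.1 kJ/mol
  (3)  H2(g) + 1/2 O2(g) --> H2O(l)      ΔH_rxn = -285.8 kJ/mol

(1) reversed and × 2: (-2)·(+5.4) = -10.8 kJ/mol
(2) × 2: (2)·(-1640.1) = -3280.2 kJ/mol
(3) × 2: (2)·(-285.8) = -571.6 kJ/mol
Summing the manipulated equations, ΔH_rxn = (-10.8) + (-3280.2) + (-571.6) = -3862.6 kJ/mol

ΔH_rxn = -3862.6 kJ/mol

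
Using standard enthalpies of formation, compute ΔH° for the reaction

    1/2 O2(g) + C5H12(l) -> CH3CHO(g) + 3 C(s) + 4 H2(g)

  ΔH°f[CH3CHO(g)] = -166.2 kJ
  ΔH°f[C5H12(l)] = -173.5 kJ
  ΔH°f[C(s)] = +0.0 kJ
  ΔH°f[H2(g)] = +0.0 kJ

Products: 1·(-166.2) + 3·(+0.0) + 4·(+0.0) = -166.2
Reactants: 1/2·(+0.0) + 1·(-173.5) = -173.5
ΔH° = (-166.2) − (-173.5) = 7.3 kJ

ΔH° = 7.3 kJ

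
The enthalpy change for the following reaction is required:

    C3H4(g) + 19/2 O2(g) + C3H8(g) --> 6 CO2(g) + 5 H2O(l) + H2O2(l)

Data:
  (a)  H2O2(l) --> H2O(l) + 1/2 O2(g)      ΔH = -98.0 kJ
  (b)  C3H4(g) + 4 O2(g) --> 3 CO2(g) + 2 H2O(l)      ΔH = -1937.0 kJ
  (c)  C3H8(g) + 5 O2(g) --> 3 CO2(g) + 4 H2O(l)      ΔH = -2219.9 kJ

ΔH = -4058.9 kJ

(a) reversed: +98.0 kJ
(b) as written: -1937.0 kJ
(c) as written: -2219.9 kJ
ΔH = (+98.0) + (-1937.0) + (-2219.9) = -4058.9 kJ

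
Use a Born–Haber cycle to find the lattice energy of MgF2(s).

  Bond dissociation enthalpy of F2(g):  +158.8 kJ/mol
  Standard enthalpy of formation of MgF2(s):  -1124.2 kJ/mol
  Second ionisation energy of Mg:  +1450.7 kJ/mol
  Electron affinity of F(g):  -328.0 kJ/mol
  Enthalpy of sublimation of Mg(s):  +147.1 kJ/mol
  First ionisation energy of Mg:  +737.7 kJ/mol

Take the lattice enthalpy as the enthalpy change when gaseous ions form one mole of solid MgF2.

U = -2962.5 kJ/mol

ΔHf° = 1·ΔHsub + 1·(ΣIE) + 1·D(F2) + 2·EA + U
-1124.2 = 1·(+147.1) + 1·(+2188.4) + 1·(+158.8) + 2·(-328.0) + U
U = -1124.2 − (+1838.3) = -2962.5 kJ/mol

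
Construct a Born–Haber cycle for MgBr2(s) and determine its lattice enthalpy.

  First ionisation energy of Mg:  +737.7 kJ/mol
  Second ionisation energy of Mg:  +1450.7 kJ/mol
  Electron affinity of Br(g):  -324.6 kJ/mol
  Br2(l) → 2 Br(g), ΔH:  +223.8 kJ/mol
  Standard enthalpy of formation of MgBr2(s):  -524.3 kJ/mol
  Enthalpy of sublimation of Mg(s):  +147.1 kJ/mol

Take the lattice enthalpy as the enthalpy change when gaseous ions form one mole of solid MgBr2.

ΔHf° = 1·ΔHsub + 1·(ΣIE) + 1·D(Br2) + 2·EA + U
-524.3 = 1·(+147.1) + 1·(+2188.4) + 1·(+223.8) + 2·(-324.6) + U
U = -524.3 − (+1910.1) = -2434.4 kJ/mol

U = -2434.4 kJ/mol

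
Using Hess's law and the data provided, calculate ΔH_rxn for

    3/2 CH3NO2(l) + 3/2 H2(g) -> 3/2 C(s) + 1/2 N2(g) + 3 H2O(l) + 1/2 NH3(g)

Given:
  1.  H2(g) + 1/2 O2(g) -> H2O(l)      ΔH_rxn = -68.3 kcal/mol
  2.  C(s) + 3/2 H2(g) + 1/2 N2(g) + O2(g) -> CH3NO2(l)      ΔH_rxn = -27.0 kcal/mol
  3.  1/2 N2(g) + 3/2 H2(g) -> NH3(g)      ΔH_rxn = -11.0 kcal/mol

ΔH_rxn = -169.9 kcal/mol

eq. 1 × 3 (×3 to match 3 H2O(l) in the target): (3)·(-68.3) = -204.9 kcal/mol
eq. 2 reversed and × 3/2 (CH3NO2(l) must end up as a reactant; ×3/2 to match 3/2 CH3NO2(l) in the target): (-3/2)·(-27.0) = +40.5 kcal/mol
eq. 3 × 1/2 (×1/2 to match 1/2 NH3(g) in the target): (1/2)·(-11.0) = -5.5 kcal/mol
Summing the manipulated equations, ΔH_rxn = (3)·(-68.3) + (-3/2)·(-27.0) + (1/2)·(-11.0) = -169.9 kcal/mol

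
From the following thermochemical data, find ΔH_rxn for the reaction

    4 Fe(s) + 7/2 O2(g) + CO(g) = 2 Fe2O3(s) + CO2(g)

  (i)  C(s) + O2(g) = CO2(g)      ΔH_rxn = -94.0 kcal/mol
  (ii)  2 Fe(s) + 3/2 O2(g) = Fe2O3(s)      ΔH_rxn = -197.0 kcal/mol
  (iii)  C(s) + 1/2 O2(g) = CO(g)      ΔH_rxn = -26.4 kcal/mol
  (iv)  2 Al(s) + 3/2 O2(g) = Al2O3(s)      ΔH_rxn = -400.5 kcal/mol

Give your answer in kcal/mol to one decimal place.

(i) as written (CO2(g) already on the product side): -94.0 kcal/mol
(ii) × 2 (scale by 2 for the 2 Fe2O3(s)): (2)·(-197.0) = -394.0 kcal/mol
(iii) reversed (reverse to put CO(g) on the reactant side): +26.4 kcal/mol
(iv): not needed (Al(s) appears nowhere else).
By Hess's law, ΔH_rxn = (-94.0) + (-394.0) + (+26.4) = -461.6 kcal/mol

ΔH_rxn = -461.6 kcal/mol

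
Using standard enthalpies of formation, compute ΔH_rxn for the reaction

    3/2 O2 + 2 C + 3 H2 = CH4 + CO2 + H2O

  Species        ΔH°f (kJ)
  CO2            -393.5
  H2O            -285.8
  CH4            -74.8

Products: 1·(-74.8) + 1·(-393.5) + 1·(-285.8) = -754.1
Reactants: 3/2·(+0.0) + 2·(+0.0) + 3·(+0.0) = +0.0
ΔH_rxn = (-754.1) − (+0.0) = -754.1 kJ

ΔH_rxn = -754.1 kJ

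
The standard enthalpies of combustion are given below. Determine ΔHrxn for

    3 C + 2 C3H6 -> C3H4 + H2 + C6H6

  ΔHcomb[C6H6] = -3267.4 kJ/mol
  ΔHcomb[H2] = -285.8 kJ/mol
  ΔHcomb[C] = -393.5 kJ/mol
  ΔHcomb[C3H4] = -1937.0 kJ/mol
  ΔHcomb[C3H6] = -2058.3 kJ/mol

ΔHrxn = 193.1 kJ/mol

Using ΔH = Σ nΔHc°(reactants) − Σ nΔHc°(products):
= [3·(-393.5) + 2·(-2058.3)] − [1·(-1937.0) + 1·(-285.8) + 1·(-3267.4)]
= 193.1 kJ/mol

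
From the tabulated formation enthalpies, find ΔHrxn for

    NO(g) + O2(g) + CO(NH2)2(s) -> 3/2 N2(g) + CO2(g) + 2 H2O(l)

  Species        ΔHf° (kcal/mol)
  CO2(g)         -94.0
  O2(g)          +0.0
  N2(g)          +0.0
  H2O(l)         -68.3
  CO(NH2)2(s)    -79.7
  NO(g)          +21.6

Products: 3/2·(+0.0) + 1·(-94.0) + 2·(-68.3) = -230.6
Reactants: 1·(+21.6) + 1·(+0.0) + 1·(-79.7) = -58.1
ΔHrxn = (-230.6) − (-58.1) = -172.5 kcal/mol

ΔHrxn = -172.5 kcal/mol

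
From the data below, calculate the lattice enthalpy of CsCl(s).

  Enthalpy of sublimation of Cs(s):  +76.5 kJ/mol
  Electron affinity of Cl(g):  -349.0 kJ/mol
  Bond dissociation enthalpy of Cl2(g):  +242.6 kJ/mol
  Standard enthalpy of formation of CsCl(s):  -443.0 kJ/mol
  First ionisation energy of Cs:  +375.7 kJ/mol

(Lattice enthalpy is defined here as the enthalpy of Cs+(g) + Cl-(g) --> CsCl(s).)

U = -667.5 kJ/mol

ΔHf° = 1·ΔHsub + 1·(ΣIE) + 1/2·D(Cl2) + 1·EA + U
-443.0 = 1·(+76.5) + 1·(+375.7) + 1/2·(+242.6) + 1·(-349.0) + U
U = -443.0 − (+224.5) = -667.5 kJ/mol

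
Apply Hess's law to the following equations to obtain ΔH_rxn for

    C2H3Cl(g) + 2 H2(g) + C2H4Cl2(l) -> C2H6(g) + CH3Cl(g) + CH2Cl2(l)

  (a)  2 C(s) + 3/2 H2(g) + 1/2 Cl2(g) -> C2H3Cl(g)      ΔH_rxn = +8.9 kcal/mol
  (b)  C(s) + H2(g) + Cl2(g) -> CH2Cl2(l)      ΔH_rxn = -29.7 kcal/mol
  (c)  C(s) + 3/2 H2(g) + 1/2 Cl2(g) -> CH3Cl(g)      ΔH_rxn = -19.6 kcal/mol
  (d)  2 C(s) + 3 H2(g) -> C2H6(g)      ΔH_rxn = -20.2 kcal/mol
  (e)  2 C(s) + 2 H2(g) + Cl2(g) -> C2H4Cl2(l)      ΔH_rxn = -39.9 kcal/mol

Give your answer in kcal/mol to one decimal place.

(a) reversed: -8.9 kcal/mol
(b) as written: -29.7 kcal/mol
(c) as written: -19.6 kcal/mol
(d) as written: -20.2 kcal/mol
(e) reversed: +39.9 kcal/mol
ΔH_rxn = (-1)·(+8.9) + (1)·(-29.7) + (1)·(-19.6) + (1)·(-20.2) + (-1)·(-39.9) = -38.5 kcal/mol

ΔH_rxn = -38.5 kcal/mol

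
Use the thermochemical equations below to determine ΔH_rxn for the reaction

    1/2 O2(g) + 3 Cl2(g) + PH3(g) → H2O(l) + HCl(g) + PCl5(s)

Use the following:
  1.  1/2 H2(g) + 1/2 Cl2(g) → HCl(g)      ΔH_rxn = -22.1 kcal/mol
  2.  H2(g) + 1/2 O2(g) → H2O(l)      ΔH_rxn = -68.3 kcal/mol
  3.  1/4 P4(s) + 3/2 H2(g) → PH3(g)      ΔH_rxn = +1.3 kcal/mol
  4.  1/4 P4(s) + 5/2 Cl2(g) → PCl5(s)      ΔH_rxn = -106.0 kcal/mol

ΔH_rxn = -197.7 kcal/mol

eq. 1 as written (HCl(g) already on the product side): -22.1 kcal/mol
eq. 2 as written (H2O(l) already on the product side): -68.3 kcal/mol
eq. 3 reversed (PH3(g) must end up as a reactant): -1.3 kcal/mol
eq. 4 as written (PCl5(s) already on the product side): -106.0 kcal/mol
By Hess's law, ΔH_rxn = (-22.1) + (-68.3) + (-1.3) + (-106.0) = -197.7 kcal/mol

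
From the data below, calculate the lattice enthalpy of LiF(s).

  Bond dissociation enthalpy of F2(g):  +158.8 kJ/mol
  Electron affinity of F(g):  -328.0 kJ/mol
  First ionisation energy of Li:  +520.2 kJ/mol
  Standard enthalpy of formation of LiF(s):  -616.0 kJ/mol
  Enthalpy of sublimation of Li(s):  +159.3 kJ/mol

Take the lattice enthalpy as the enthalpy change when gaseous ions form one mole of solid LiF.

U = -1046.9 kJ/mol

ΔHf° = 1·ΔHsub + 1·(ΣIE) + 1/2·D(F2) + 1·EA + U
-616.0 = 1·(+159.3) + 1·(+520.2) + 1/2·(+158.8) + 1·(-328.0) + U
U = -616.0 − (+430.9) = -1046.9 kJ/mol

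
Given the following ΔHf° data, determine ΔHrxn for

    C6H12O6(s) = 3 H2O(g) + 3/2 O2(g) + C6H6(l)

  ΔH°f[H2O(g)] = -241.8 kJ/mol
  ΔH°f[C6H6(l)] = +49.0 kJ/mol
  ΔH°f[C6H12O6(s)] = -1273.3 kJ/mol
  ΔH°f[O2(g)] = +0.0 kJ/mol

ΔHrxn = 596.9 kJ/mol

Products: 3·(-241.8) + 3/2·(+0.0) + 1·(+49.0) = -676.4
Reactants: 1·(-1273.3) = -1273.3
ΔHrxn = (-676.4) − (-1273.3) = 596.9 kJ/mol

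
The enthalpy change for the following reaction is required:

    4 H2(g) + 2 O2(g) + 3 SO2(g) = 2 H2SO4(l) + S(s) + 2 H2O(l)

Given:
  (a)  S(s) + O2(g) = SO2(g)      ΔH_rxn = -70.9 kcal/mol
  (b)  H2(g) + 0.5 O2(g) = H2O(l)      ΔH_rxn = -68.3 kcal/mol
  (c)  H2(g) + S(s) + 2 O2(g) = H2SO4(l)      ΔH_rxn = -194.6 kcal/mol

(a) reversed and × 3: (-3)·(-70.9) = +212.7 kcal/mol
(b) × 2: (2)·(-68.3) = -136.6 kcal/mol
(c) × 2: (2)·(-194.6) = -389.2 kcal/mol
Combining the equations, ΔH_rxn = (-3)·(-70.9) + (2)·(-68.3) + (2)·(-194.6) = -313.1 kcal/mol

ΔH_rxn = -313.1 kcal/mol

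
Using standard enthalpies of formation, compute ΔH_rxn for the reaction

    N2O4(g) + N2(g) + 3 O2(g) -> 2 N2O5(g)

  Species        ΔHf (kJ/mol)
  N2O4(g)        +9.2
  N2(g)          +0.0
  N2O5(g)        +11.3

ΔH°rxn = Σ nΔHf°(products) − Σ nΔHf°(reactants).
Products: 2·(+11.3) = +22.6
Reactants: 1·(+9.2) + 1·(+0.0) + 3·(+0.0) = +9.2
ΔH_rxn = (+22.6) − (+9.2) = 13.4 kJ/mol

ΔH_rxn = 13.4 kJ/mol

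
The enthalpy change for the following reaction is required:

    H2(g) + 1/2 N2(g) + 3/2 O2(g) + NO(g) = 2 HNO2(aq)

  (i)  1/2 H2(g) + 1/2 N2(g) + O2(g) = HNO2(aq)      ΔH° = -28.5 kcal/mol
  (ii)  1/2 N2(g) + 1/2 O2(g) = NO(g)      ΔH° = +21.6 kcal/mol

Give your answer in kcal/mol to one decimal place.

(i) × 2 (×2 to match 2 HNO2(aq) in the target): (2)·(-28.5) = -57.0 kcal/mol
(ii) reversed (NO(g) must end up as a reactant): -21.6 kcal/mol
Combining the equations, ΔH° = (-57.0) + (-21.6) = -78.6 kcal/mol

ΔH° = -78.6 kcal/mol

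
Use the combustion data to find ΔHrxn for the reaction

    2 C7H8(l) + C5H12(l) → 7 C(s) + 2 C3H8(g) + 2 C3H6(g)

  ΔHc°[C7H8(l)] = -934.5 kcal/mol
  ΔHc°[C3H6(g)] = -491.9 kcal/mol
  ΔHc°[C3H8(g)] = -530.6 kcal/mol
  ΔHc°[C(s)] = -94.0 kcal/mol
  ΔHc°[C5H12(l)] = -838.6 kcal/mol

With combustion enthalpies, reactants minus products:
= [2·(-934.5) + 1·(-838.6)] − [7·(-94.0) + 2·(-530.6) + 2·(-491.9)]
= -4.6 kcal/mol

ΔHrxn = -4.6 kcal/mol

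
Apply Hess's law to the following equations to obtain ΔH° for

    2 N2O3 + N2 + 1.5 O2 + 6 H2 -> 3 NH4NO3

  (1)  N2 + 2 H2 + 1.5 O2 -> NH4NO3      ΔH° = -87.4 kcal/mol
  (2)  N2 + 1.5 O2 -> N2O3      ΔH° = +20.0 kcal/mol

ΔH° = -302.2 kcal/mol

(1) × 3: (3)·(-87.4) = -262.2 kcal/mol
(2) reversed and × 2: (-2)·(+20.0) = -40.0 kcal/mol
Summing the manipulated equations, ΔH° = (-262.2) + (-40.0) = -302.2 kcal/mol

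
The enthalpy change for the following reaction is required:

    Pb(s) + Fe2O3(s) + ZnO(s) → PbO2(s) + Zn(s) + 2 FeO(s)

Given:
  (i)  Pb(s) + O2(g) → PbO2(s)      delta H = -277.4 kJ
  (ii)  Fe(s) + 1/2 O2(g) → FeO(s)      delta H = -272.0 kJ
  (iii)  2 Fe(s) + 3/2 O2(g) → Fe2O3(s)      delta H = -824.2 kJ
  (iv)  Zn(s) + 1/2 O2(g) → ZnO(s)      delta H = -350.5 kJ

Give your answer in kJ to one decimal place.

delta H = 353.3 kJ

(i) as written (PbO2(s) already on the product side): -277.4 kJ
(ii) × 2 (×2 to match 2 FeO(s) in the target): (2)·(-272.0) = -544.0 kJ
(iii) reversed (Fe2O3(s) must end up as a reactant): +824.2 kJ
(iv) reversed (ZnO(s) must end up as a reactant): +350.5 kJ
delta H = (-277.4) + (-544.0) + (+824.2) + (+350.5) = 353.3 kJ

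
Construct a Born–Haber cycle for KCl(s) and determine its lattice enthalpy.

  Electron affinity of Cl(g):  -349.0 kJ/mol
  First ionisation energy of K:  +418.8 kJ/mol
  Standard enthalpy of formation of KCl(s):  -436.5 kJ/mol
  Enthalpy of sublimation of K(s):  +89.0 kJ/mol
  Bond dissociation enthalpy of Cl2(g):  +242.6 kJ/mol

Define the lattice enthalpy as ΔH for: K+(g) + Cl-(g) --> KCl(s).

ΔHf° = 1·ΔHsub + 1·(ΣIE) + 1/2·D(Cl2) + 1·EA + U
-436.5 = 1·(+89.0) + 1·(+418.8) + 1/2·(+242.6) + 1·(-349.0) + U
U = -436.5 − (+280.1) = -716.6 kJ/mol

U = -716.6 kJ/mol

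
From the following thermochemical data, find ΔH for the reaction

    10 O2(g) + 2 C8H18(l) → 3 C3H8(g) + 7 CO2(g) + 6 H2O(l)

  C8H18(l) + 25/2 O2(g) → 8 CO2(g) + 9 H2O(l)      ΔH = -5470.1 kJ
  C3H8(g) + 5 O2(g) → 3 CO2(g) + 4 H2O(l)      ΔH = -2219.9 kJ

ΔH = -4280.5 kJ

equation 1 × 2: (2)·(-5470.1) = -10940.2 kJ
equation 2 reversed and × 3: (-3)·(-2219.9) = +6659.7 kJ
ΔH = (2)·(-5470.1) + (-3)·(-2219.9) = -4280.5 kJ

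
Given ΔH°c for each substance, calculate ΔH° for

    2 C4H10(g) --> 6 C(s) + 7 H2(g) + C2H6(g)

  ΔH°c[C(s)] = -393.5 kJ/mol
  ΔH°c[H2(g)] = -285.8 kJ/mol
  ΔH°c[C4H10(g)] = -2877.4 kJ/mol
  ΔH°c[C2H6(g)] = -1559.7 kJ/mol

ΔH° = 166.5 kJ/mol

Using ΔH = Σ nΔHc°(reactants) − Σ nΔHc°(products):
= [2·(-2877.4)] − [6·(-393.5) + 7·(-285.8) + 1·(-1559.7)]
= 166.5 kJ/mol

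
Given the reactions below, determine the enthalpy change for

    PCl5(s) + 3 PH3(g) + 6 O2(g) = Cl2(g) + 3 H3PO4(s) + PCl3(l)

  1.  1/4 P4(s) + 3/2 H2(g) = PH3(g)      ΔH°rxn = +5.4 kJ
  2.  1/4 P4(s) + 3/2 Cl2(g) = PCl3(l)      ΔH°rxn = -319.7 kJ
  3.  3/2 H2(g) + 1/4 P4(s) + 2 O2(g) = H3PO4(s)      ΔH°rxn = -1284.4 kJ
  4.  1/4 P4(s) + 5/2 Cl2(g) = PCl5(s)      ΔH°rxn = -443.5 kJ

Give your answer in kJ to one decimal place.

eq. 1 reversed and × 3: (-3)·(+5.4) = -16.2 kJ
eq. 2 as written: -319.7 kJ
eq. 3 × 3: (3)·(-1284.4) = -3853.2 kJ
eq. 4 reversed: +443.5 kJ
ΔH°rxn = (-3)·(+5.4) + (1)·(-319.7) + (3)·(-1284.4) + (-1)·(-443.5) = -3745.6 kJ

ΔH°rxn = -3745.6 kJ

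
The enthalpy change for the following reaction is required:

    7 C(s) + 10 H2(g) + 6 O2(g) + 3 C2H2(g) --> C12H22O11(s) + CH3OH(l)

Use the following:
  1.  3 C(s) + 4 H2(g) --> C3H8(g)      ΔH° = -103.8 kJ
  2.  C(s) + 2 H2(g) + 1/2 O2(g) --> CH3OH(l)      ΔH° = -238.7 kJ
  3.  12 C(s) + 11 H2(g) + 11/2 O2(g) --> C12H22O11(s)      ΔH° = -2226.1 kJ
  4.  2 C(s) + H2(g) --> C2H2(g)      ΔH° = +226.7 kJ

ΔH° = -3144.9 kJ

eq. 1: not needed.
eq. 2 as written: -238.7 kJ
eq. 3 as written: -2226.1 kJ
eq. 4 reversed and × 3: (-3)·(+226.7) = -680.1 kJ
Combining the equations, ΔH° = (-238.7) + (-2226.1) + (-680.1) = -3144.9 kJ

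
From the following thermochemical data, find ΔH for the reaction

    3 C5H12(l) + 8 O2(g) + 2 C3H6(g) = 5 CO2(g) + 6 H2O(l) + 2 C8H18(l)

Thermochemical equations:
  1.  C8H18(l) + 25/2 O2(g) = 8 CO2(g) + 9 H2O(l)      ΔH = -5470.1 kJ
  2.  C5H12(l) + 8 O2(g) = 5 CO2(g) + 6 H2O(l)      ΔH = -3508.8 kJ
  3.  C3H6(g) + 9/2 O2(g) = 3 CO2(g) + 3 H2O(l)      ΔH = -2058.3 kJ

eq. 1 reversed and × 2 (C8H18(l) must end up as a product; ×2 to match 2 C8H18(l) in the target): (-2)·(-5470.1) = +10940.2 kJ
eq. 2 × 3 (×3 to match 3 C5H12(l) in the target): (3)·(-3508.8) = -10526.4 kJ
eq. 3 × 2 (scale by 2 for the 2 C3H6(g)): (2)·(-2058.3) = -4116.6 kJ
By Hess's law, ΔH = (+10940.2) + (-10526.4) + (-4116.6) = -3702.8 kJ

ΔH = -3702.8 kJ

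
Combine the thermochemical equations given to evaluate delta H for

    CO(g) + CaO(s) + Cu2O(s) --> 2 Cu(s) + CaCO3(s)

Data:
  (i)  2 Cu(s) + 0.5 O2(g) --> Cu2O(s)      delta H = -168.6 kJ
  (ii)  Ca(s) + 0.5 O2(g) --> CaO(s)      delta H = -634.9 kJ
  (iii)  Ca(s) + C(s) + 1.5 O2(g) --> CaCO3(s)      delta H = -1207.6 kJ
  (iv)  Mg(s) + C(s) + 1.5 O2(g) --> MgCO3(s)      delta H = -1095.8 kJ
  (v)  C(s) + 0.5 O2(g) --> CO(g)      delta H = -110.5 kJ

(i) reversed: +168.6 kJ
(ii) reversed: +634.9 kJ
(iii) as written: -1207.6 kJ
(iv): not needed.
(v) reversed: +110.5 kJ
Since enthalpy is a state function, delta H = (-1)·(-168.6) + (-1)·(-634.9) + (1)·(-1207.6) + (-1)·(-110.5) = -293.6 kJ

delta H = -293.6 kJ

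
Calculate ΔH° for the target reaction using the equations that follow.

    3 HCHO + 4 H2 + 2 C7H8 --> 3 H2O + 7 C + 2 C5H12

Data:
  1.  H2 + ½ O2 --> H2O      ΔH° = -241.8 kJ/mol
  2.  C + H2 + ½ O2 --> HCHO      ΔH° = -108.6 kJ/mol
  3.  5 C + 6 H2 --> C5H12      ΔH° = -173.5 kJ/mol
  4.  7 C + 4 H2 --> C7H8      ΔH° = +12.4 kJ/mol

eq. 1 × 3: (3)·(-241.8) = -725.4 kJ/mol
eq. 2 reversed and × 3: (-3)·(-108.6) = +325.8 kJ/mol
eq. 3 × 2: (2)·(-173.5) = -347.0 kJ/mol
eq. 4 reversed and × 2: (-2)·(+12.4) = -24.8 kJ/mol
Summing the manipulated equations, ΔH° = (-725.4) + (+325.8) + (-347.0) + (-24.8) = -771.4 kJ/mol

ΔH° = -771.4 kJ/mol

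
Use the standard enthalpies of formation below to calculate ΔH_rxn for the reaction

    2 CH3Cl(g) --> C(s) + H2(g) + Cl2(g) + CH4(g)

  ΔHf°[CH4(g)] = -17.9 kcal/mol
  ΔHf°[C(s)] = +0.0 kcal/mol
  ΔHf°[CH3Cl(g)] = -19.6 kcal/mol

ΔH°rxn = Σ nΔHf°(products) − Σ nΔHf°(reactants).
Products: 1·(+0.0) + 1·(+0.0) + 1·(+0.0) + 1·(-17.9) = -17.9
Reactants: 2·(-19.6) = -39.2
ΔH_rxn = (-17.9) − (-39.2) = 21.3 kcal/mol

ΔH_rxn = 21.3 kcal/mol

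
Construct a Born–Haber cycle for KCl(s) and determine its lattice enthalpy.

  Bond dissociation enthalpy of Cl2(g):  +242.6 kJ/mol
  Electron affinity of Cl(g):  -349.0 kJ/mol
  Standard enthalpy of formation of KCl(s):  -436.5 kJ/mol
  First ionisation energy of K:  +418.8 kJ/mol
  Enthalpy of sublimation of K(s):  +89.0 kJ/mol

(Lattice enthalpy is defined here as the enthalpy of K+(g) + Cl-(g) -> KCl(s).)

U = -716.6 kJ/mol

ΔHf° = 1·ΔHsub + 1·(ΣIE) + 1/2·D(Cl2) + 1·EA + U
-436.5 = 1·(+89.0) + 1·(+418.8) + 1/2·(+242.6) + 1·(-349.0) + U
U = -436.5 − (+280.1) = -716.6 kJ/mol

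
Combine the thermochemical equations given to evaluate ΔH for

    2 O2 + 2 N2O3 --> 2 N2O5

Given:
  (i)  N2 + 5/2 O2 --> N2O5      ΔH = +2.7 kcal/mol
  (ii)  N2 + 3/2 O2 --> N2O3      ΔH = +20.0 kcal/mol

(i) × 2: (2)·(+2.7) = +5.4 kcal/mol
(ii) reversed and × 2: (-2)·(+20.0) = -40.0 kcal/mol
ΔH = (2)·(+2.7) + (-2)·(+20.0) = -34.6 kcal/mol

ΔH = -34.6 kcal/mol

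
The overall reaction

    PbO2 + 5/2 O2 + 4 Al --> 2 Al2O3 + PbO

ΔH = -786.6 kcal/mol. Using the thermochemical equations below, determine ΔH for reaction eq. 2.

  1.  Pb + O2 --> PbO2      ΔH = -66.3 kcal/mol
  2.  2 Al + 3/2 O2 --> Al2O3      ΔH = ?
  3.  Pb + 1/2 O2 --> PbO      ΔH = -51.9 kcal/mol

ΔH = -400.5 kcal/mol

eq. 1 reversed: +66.3 kcal/mol
eq. 2 × 2: contributes 2·x
eq. 3 as written: -51.9 kcal/mol
-786.6 = (+66.3) + (-51.9) + 2·x
x = (-786.6 − (+14.4)) / (2) = -400.5 kcal/mol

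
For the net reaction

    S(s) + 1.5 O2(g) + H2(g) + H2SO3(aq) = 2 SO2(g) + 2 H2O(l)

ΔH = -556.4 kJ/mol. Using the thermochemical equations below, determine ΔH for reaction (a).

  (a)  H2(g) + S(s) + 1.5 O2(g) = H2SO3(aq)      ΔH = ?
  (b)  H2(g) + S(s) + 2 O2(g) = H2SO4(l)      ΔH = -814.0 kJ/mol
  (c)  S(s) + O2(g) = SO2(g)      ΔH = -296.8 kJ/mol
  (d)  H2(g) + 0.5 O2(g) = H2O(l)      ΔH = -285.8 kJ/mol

ΔH = -608.8 kJ/mol

(a) reversed (H2SO3(aq) must end up as a reactant): contributes −x
(b): not needed (H2SO4(l) appears nowhere else).
(c) × 2 (×2 to match 2 SO2(g) in the target): (2)·(-296.8) = -593.6 kJ/mol
(d) × 2 (scale by 2 for the 2 H2O(l)): (2)·(-285.8) = -571.6 kJ/mol
-556.4 = (-593.6) + (-571.6) − x
x = (-556.4 − (-1165.2)) / (-1) = -608.8 kJ/mol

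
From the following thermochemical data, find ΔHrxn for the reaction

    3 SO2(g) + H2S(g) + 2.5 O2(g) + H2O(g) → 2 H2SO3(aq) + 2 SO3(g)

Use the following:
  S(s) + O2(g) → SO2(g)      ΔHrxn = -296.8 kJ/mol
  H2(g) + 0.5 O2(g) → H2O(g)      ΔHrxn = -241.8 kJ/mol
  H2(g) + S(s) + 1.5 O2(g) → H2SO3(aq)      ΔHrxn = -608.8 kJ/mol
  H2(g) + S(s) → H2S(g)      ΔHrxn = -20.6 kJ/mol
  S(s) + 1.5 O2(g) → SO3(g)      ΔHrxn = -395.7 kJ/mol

equation 1 reversed and × 3: (-3)·(-296.8) = +890.4 kJ/mol
equation 2 reversed: +241.8 kJ/mol
equation 3 × 2: (2)·(-608.8) = -1217.6 kJ/mol
equation 4 reversed: +20.6 kJ/mol
equation 5 × 2: (2)·(-395.7) = -791.4 kJ/mol
Since enthalpy is a state function, ΔHrxn = (-3)·(-296.8) + (-1)·(-241.8) + (2)·(-608.8) + (-1)·(-20.6) + (2)·(-395.7) = -856.2 kJ/mol

ΔHrxn = -856.2 kJ/mol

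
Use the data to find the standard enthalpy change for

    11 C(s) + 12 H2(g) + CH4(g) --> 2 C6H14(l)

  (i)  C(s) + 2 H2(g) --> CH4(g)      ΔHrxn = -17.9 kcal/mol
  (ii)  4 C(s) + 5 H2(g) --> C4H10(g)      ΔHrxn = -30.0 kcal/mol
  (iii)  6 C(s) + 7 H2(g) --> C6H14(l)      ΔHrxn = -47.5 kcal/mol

ΔHrxn = -77.1 kcal/mol

(i) reversed (CH4(g) must end up as a reactant): +17.9 kcal/mol
(ii): not needed (C4H10(g) appears nowhere else).
(iii) × 2 (×2 to match 2 C6H14(l) in the target): (2)·(-47.5) = -95.0 kcal/mol
Summing the manipulated equations, ΔHrxn = (+17.9) + (-95.0) = -77.1 kcal/mol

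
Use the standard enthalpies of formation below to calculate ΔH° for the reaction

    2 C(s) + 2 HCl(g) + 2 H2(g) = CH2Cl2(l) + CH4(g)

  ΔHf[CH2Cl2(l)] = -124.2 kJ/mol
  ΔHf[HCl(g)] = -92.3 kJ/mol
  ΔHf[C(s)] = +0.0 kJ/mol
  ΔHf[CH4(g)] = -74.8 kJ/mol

ΔH° = -14.4 kJ/mol

Products: 1·(-124.2) + 1·(-74.8) = -199.0
Reactants: 2·(+0.0) + 2·(-92.3) + 2·(+0.0) = -184.6
ΔH° = (-199.0) − (-184.6) = -14.4 kJ/mol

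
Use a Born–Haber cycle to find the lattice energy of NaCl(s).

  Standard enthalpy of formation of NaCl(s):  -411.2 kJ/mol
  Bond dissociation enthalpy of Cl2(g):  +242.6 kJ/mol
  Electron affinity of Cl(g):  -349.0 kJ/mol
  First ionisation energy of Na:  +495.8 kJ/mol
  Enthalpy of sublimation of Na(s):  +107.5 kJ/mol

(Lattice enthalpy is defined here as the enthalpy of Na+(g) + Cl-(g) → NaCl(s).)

U = -786.8 kJ/mol

ΔHf° = 1·ΔHsub + 1·(ΣIE) + 1/2·D(Cl2) + 1·EA + U
-411.2 = 1·(+107.5) + 1·(+495.8) + 1/2·(+242.6) + 1·(-349.0) + U
U = -411.2 − (+375.6) = -786.8 kJ/mol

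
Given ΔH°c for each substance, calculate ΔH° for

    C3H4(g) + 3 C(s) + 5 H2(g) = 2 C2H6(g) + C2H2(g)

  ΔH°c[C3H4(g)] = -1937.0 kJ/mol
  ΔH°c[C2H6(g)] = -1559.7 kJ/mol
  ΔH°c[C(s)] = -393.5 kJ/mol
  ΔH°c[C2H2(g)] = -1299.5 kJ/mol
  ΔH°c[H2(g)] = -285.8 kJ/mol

ΔH° = -127.6 kJ/mol

Using ΔH = Σ nΔHc°(reactants) − Σ nΔHc°(products):
= [1·(-1937.0) + 3·(-393.5) + 5·(-285.8)] − [2·(-1559.7) + 1·(-1299.5)]
= -127.6 kJ/mol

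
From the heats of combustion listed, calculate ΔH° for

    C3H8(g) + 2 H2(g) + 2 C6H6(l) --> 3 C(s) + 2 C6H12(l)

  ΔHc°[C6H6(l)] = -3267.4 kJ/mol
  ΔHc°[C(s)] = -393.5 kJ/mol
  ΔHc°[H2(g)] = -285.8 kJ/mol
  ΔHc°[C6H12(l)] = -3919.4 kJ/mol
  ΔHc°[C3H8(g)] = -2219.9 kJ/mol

ΔH° = -307.0 kJ/mol

Using ΔH = Σ nΔHc°(reactants) − Σ nΔHc°(products):
= [1·(-2219.9) + 2·(-285.8) + 2·(-3267.4)] − [3·(-393.5) + 2·(-3919.4)]
= -307.0 kJ/mol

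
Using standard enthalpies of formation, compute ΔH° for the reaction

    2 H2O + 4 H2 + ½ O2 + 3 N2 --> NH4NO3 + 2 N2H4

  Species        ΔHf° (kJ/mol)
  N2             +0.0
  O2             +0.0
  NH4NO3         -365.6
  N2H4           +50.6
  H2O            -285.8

ΔH° = 307.2 kJ/mol

ΔH°rxn = Σ nΔHf°(products) − Σ nΔHf°(reactants).
Products: 1·(-365.6) + 2·(+50.6) = -264.4
Reactants: 2·(-285.8) + 4·(+0.0) + 1/2·(+0.0) + 3·(+0.0) = -571.6
ΔH° = (-264.4) − (-571.6) = 307.2 kJ/mol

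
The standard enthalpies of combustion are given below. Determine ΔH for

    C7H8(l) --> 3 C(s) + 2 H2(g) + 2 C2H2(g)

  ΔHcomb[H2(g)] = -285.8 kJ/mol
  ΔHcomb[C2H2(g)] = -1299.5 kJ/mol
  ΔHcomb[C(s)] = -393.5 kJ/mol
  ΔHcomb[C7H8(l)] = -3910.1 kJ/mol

Using ΔH = Σ nΔHc°(reactants) − Σ nΔHc°(products):
= [1·(-3910.1)] − [3·(-393.5) + 2·(-285.8) + 2·(-1299.5)]
= 441.0 kJ/mol

ΔH = 441.0 kJ/mol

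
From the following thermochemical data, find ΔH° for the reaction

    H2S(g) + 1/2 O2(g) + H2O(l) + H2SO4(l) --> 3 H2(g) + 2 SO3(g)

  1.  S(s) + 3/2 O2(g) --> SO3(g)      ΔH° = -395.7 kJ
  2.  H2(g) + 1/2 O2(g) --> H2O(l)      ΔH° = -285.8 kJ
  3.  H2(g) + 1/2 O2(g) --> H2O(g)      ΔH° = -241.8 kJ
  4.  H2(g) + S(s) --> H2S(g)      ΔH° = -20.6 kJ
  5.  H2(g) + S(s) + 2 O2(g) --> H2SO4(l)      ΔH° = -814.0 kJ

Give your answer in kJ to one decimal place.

ΔH° = 329.0 kJ

eq. 1 × 2: (2)·(-395.7) = -791.4 kJ
eq. 2 reversed: +285.8 kJ
eq. 3: not needed.
eq. 4 reversed: +20.6 kJ
eq. 5 reversed: +814.0 kJ
ΔH° = (2)·(-395.7) + (-1)·(-285.8) + (-1)·(-20.6) + (-1)·(-814.0) = 329.0 kJ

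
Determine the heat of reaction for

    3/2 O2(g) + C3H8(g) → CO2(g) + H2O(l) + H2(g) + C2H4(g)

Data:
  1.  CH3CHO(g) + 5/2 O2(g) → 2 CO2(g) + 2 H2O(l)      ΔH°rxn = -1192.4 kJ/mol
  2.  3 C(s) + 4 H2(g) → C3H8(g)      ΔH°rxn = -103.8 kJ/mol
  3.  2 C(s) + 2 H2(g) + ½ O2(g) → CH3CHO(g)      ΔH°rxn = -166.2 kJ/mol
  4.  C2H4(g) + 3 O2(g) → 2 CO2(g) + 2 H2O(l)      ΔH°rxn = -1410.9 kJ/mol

ΔH°rxn = -523.2 kJ/mol

eq. 1 × 3/2: (3/2)·(-1192.4) = -1788.6 kJ/mol
eq. 2 reversed (C3H8(g) must end up as a reactant): +103.8 kJ/mol
eq. 3 × 3/2: (3/2)·(-166.2) = -249.3 kJ/mol
eq. 4 reversed (C2H4(g) must end up as a product): +1410.9 kJ/mol
ΔH°rxn = (3/2)·(-1192.4) + (-1)·(-103.8) + (3/2)·(-166.2) + (-1)·(-1410.9) = -523.2 kJ/mol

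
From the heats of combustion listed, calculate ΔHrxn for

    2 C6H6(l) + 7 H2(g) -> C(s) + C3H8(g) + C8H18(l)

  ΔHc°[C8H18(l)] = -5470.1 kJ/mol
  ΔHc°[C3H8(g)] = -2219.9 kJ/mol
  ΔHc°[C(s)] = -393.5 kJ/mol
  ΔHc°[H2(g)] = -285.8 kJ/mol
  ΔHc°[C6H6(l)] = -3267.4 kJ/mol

ΔHrxn = -451.9 kJ/mol

Using ΔH = Σ nΔHc°(reactants) − Σ nΔHc°(products):
= [2·(-3267.4) + 7·(-285.8)] − [1·(-393.5) + 1·(-2219.9) + 1·(-5470.1)]
= -451.9 kJ/mol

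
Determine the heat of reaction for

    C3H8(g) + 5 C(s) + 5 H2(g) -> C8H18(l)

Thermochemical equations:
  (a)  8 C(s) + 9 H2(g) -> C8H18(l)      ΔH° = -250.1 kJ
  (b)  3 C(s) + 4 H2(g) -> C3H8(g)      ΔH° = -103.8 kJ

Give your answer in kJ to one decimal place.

(a) as written: -250.1 kJ
(b) reversed: +103.8 kJ
By Hess's law, ΔH° = (-250.1) + (+103.8) = -146.3 kJ

ΔH° = -146.3 kJ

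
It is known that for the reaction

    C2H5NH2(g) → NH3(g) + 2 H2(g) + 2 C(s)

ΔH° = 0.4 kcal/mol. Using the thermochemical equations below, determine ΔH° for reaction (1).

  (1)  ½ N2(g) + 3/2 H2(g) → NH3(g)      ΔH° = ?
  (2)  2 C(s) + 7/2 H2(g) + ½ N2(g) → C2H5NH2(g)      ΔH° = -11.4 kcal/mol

(1) as written (NH3(g) already on the product side): contributes x
(2) reversed (reverse to put C2H5NH2(g) on the reactant side): +11.4 kcal/mol
+0.4 = (+11.4) + x
x = (+0.4 − (+11.4)) / (1) = -11.0 kcal/mol

ΔH° = -11.0 kcal/mol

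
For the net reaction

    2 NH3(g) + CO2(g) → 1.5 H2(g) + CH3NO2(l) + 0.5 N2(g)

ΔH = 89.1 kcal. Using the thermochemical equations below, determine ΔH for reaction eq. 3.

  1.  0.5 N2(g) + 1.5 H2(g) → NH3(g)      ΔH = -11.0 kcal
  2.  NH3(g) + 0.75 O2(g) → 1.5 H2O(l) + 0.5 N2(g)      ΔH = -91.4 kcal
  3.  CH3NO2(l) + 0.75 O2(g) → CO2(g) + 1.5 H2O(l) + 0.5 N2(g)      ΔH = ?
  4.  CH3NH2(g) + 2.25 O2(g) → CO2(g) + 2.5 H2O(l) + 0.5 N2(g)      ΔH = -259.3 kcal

ΔH = -169.5 kcal

eq. 1 reversed: +11.0 kcal
eq. 2 as written: -91.4 kcal
eq. 3 reversed: contributes −x
eq. 4: not needed.
+89.1 = (+11.0) + (-91.4) − x
x = (+89.1 − (-80.4)) / (-1) = -169.5 kcal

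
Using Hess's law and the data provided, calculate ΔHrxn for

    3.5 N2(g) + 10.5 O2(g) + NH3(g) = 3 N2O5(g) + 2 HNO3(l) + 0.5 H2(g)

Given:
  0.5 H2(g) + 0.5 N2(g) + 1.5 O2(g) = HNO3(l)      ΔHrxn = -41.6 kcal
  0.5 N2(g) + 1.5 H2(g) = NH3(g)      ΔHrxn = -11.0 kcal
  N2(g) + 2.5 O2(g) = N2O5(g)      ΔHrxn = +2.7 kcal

equation 1 × 2 (×2 to match 2 HNO3(l) in the target): (2)·(-41.6) = -83.2 kcal
equation 2 reversed (reverse to put NH3(g) on the reactant side): +11.0 kcal
equation 3 × 3 (×3 to match 3 N2O5(g) in the target): (3)·(+2.7) = +8.1 kcal
ΔHrxn = (-83.2) + (+11.0) + (+8.1) = -64.1 kcal

ΔHrxn = -64.1 kcal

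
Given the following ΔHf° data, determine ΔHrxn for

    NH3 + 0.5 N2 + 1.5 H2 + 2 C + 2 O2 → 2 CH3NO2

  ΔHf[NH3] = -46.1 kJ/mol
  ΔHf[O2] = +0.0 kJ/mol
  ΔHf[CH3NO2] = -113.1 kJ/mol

ΔHrxn = -180.1 kJ/mol

ΔH°rxn = Σ nΔHf°(products) − Σ nΔHf°(reactants).
Products: 2·(-113.1) = -226.2
Reactants: 1·(-46.1) + 1/2·(+0.0) + 3/2·(+0.0) + 2·(+0.0) + 2·(+0.0) = -46.1
ΔHrxn = (-226.2) − (-46.1) = -180.1 kJ/mol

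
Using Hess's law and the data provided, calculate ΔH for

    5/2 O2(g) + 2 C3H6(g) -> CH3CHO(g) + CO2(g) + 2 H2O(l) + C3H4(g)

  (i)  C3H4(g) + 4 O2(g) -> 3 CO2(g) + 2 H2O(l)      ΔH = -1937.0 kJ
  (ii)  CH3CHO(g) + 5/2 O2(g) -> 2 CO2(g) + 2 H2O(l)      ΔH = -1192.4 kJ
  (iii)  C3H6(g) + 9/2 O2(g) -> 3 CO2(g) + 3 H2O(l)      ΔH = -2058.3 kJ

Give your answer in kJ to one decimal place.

(i) reversed (C3H4(g) must end up as a product): +1937.0 kJ
(ii) reversed (reverse to put CH3CHO(g) on the product side): +1192.4 kJ
(iii) × 2 (×2 to match 2 C3H6(g) in the target): (2)·(-2058.3) = -4116.6 kJ
Summing the manipulated equations, ΔH = (+1937.0) + (+1192.4) + (-4116.6) = -987.2 kJ

ΔH = -987.2 kJ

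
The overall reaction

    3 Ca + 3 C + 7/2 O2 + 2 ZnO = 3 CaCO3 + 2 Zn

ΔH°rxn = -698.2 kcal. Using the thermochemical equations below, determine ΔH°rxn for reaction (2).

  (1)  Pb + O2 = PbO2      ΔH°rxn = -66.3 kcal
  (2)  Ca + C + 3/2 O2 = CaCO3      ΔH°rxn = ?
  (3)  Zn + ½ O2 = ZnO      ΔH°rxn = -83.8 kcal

(1): not needed.
(2) × 3: contributes 3·x
(3) reversed and × 2: (-2)·(-83.8) = +167.6 kcal
-698.2 = (+167.6) + 3·x
x = (-698.2 − (+167.6)) / (3) = -288.6 kcal

ΔH°rxn = -288.6 kcal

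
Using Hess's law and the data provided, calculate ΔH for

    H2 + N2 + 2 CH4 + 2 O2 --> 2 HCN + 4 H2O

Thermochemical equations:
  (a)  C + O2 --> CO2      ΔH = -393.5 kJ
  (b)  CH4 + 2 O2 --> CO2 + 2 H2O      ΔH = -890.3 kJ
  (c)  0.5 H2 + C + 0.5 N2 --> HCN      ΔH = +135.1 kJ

ΔH = -723.4 kJ

(a) reversed and × 2: (-2)·(-393.5) = +787.0 kJ
(b) × 2: (2)·(-890.3) = -1780.6 kJ
(c) × 2: (2)·(+135.1) = +270.2 kJ
By Hess's law, ΔH = (-2)·(-393.5) + (2)·(-890.3) + (2)·(+135.1) = -723.4 kJ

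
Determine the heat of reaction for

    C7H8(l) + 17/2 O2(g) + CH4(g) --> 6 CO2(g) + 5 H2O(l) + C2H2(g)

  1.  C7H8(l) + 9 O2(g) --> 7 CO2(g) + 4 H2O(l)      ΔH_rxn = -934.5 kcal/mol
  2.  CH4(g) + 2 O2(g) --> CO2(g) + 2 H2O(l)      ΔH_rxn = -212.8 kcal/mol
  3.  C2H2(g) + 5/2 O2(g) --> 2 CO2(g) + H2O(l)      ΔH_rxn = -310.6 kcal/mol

eq. 1 as written (C7H8(l) already on the reactant side): -934.5 kcal/mol
eq. 2 as written (CH4(g) already on the reactant side): -212.8 kcal/mol
eq. 3 reversed (reverse to put C2H2(g) on the product side): +310.6 kcal/mol
Combining the equations, ΔH_rxn = (-934.5) + (-212.8) + (+310.6) = -836.7 kcal/mol

ΔH_rxn = -836.7 kcal/mol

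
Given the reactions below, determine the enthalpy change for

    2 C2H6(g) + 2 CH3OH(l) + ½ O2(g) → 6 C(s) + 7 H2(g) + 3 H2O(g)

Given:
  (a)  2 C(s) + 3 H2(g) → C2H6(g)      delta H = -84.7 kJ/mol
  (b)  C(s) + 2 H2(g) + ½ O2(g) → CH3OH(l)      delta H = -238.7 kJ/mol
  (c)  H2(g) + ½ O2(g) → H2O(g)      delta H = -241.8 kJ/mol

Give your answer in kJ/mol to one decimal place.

(a) reversed and × 2 (C2H6(g) must end up as a reactant; scale by 2 for the 2 C2H6(g)): (-2)·(-84.7) = +169.4 kJ/mol
(b) reversed and × 2 (reverse to put CH3OH(l) on the reactant side; scale by 2 for the 2 CH3OH(l)): (-2)·(-238.7) = +477.4 kJ/mol
(c) × 3 (×3 to match 3 H2O(g) in the target): (3)·(-241.8) = -725.4 kJ/mol
Summing the manipulated equations, delta H = (+169.4) + (+477.4) + (-725.4) = -78.6 kJ/mol

delta H = -78.6 kJ/mol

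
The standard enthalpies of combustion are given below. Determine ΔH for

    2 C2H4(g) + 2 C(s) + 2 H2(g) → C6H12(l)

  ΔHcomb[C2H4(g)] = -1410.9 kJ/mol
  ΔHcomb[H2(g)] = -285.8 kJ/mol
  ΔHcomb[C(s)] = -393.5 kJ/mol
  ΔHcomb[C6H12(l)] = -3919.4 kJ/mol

ΔH = -261.0 kJ/mol

With combustion enthalpies, reactants minus products:
= [2·(-1410.9) + 2·(-393.5) + 2·(-285.8)] − [1·(-3919.4)]
= -261.0 kJ/mol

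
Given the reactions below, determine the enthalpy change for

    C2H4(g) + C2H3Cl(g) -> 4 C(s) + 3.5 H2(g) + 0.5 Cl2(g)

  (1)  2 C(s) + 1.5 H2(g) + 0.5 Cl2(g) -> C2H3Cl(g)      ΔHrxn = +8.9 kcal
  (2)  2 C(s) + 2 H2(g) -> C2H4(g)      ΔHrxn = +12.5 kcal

(1) reversed (reverse to put C2H3Cl(g) on the reactant side): -8.9 kcal
(2) reversed (C2H4(g) must end up as a reactant): -12.5 kcal
Since enthalpy is a state function, ΔHrxn = (-8.9) + (-12.5) = -21.4 kcal

ΔHrxn = -21.4 kcal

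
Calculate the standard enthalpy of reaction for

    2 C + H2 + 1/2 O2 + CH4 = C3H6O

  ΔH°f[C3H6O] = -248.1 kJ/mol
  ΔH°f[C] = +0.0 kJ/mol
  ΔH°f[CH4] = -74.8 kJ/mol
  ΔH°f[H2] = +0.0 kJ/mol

ΔH° = -173.3 kJ/mol

ΔH°rxn = Σ nΔHf°(products) − Σ nΔHf°(reactants).
Products: 1·(-248.1) = -248.1
Reactants: 2·(+0.0) + 1·(+0.0) + 1/2·(+0.0) + 1·(-74.8) = -74.8
ΔH° = (-248.1) − (-74.8) = -173.3 kJ/mol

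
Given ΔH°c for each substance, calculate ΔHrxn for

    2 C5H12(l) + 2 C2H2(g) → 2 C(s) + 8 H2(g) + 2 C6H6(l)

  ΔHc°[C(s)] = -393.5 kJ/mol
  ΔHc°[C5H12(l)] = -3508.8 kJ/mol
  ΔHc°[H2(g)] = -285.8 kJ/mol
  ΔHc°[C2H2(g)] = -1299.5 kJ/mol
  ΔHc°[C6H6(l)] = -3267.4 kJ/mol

ΔHrxn = -8.4 kJ/mol

Using ΔH = Σ nΔHc°(reactants) − Σ nΔHc°(products):
= [2·(-3508.8) + 2·(-1299.5)] − [2·(-393.5) + 8·(-285.8) + 2·(-3267.4)]
= -8.4 kJ/mol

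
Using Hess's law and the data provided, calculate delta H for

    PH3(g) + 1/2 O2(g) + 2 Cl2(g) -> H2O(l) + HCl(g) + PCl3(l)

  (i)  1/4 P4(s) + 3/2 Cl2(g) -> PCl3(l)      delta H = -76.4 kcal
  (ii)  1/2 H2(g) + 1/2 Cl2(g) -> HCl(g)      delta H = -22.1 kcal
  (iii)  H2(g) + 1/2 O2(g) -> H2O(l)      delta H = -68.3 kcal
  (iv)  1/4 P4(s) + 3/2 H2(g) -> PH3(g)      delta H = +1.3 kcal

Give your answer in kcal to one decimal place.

delta H = -168.1 kcal

(i) as written: -76.4 kcal
(ii) as written: -22.1 kcal
(iii) as written: -68.3 kcal
(iv) reversed: -1.3 kcal
delta H = (-76.4) + (-22.1) + (-68.3) + (-1.3) = -168.1 kcal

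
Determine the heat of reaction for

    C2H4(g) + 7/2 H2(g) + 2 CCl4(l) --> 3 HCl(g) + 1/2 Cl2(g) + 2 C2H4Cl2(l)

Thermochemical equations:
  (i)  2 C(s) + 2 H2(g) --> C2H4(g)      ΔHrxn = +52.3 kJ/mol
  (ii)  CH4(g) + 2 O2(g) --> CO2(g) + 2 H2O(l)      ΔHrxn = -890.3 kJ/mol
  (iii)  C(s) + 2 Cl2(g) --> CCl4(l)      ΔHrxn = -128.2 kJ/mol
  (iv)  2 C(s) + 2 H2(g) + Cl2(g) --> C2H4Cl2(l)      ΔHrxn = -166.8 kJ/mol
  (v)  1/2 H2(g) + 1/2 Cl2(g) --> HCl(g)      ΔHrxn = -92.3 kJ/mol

ΔHrxn = -406.4 kJ/mol

(i) reversed (C2H4(g) must end up as a reactant): -52.3 kJ/mol
(ii): not needed (CO2(g) appears nowhere else).
(iii) reversed and × 2 (reverse to put CCl4(l) on the reactant side; scale by 2 for the 2 CCl4(l)): (-2)·(-128.2) = +256.4 kJ/mol
(iv) × 2 (×2 to match 2 C2H4Cl2(l) in the target): (2)·(-166.8) = -333.6 kJ/mol
(v) × 3 (scale by 3 for the 3 HCl(g)): (3)·(-92.3) = -276.9 kJ/mol
ΔHrxn = (-1)·(+52.3) + (-2)·(-128.2) + (2)·(-166.8) + (3)·(-92.3) = -406.4 kJ/mol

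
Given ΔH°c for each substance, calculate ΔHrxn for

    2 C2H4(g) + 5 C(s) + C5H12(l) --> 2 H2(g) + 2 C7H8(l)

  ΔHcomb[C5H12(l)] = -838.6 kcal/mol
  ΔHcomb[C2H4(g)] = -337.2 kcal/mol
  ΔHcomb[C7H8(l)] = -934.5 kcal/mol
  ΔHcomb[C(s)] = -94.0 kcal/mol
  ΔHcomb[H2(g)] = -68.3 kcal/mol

Using ΔH = Σ nΔHc°(reactants) − Σ nΔHc°(products):
= [2·(-337.2) + 5·(-94.0) + 1·(-838.6)] − [2·(-68.3) + 2·(-934.5)]
= 22.6 kcal/mol

ΔHrxn = 22.6 kcal/mol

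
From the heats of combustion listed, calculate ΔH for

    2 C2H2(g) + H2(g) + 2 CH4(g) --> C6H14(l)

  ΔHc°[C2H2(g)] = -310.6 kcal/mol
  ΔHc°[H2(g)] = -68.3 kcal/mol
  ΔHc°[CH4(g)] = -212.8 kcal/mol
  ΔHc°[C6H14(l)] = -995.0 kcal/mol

With combustion enthalpies, reactants minus products:
= [2·(-310.6) + 1·(-68.3) + 2·(-212.8)] − [1·(-995.0)]
= -120.1 kcal/mol

ΔH = -120.1 kcal/mol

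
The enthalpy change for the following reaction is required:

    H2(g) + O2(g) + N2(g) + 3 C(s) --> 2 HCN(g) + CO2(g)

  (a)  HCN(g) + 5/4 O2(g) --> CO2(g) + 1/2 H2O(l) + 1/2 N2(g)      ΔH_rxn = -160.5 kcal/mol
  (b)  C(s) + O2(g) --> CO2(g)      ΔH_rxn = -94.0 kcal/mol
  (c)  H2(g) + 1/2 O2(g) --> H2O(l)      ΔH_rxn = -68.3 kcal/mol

ΔH_rxn = -29.3 kcal/mol

(a) reversed and × 2: (-2)·(-160.5) = +321.0 kcal/mol
(b) × 3: (3)·(-94.0) = -282.0 kcal/mol
(c) as written: -68.3 kcal/mol
ΔH_rxn = (+321.0) + (-282.0) + (-68.3) = -29.3 kcal/mol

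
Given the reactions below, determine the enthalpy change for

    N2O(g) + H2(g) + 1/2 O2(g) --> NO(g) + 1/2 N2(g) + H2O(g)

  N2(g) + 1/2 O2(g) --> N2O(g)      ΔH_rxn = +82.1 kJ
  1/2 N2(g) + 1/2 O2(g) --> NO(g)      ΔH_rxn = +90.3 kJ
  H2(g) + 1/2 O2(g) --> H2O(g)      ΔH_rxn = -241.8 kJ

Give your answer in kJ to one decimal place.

equation 1 reversed: -82.1 kJ
equation 2 as written: +90.3 kJ
equation 3 as written: -241.8 kJ
ΔH_rxn = (-82.1) + (+90.3) + (-241.8) = -233.6 kJ

ΔH_rxn = -233.6 kJ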